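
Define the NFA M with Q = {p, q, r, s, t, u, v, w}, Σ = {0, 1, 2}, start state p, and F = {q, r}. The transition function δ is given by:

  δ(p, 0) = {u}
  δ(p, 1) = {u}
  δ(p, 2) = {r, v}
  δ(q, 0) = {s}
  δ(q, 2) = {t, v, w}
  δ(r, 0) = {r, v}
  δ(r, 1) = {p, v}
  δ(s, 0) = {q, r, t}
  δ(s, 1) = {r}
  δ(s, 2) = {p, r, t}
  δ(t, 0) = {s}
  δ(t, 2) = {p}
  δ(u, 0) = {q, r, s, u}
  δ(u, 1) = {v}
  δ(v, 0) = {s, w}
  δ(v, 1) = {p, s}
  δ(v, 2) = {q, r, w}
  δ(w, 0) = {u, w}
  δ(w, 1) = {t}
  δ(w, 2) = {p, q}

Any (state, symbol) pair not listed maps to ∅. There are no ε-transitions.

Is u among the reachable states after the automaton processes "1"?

Yes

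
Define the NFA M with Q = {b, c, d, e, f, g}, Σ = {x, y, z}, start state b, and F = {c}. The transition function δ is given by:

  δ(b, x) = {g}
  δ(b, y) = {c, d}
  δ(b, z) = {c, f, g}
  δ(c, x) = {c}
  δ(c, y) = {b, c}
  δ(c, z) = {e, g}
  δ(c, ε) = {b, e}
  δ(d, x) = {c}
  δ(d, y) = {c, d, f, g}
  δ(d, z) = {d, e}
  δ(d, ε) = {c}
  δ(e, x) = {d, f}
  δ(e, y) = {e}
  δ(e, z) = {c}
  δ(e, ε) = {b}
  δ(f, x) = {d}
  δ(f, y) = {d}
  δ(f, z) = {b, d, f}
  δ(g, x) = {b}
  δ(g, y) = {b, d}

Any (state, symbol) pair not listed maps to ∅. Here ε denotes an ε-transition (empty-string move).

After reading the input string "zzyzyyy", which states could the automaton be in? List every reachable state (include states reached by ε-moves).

{b, c, d, e, f, g}

Start in {b}.
Read 'z': b→{c, f, g}; union {c, f, g}; ε-closure = {b, c, e, f, g}.
Read 'z': b→{c, f, g}, c→{e, g}, e→{c}, f→{b, d, f}, g→∅; now {b, c, d, e, f, g}.
Read 'y': b→{c, d}, c→{b, c}, d→{c, d, f, g}, e→{e}, f→{d}, g→{b, d}; now {b, c, d, e, f, g}.
Read 'z': b→{c, f, g}, c→{e, g}, d→{d, e}, e→{c}, f→{b, d, f}, g→∅; now {b, c, d, e, f, g}.
Read 'y': b→{c, d}, c→{b, c}, d→{c, d, f, g}, e→{e}, f→{d}, g→{b, d}; now {b, c, d, e, f, g}.
Read 'y': b→{c, d}, c→{b, c}, d→{c, d, f, g}, e→{e}, f→{d}, g→{b, d}; now {b, c, d, e, f, g}.
Read 'y': b→{c, d}, c→{b, c}, d→{c, d, f, g}, e→{e}, f→{d}, g→{b, d}; now {b, c, d, e, f, g}.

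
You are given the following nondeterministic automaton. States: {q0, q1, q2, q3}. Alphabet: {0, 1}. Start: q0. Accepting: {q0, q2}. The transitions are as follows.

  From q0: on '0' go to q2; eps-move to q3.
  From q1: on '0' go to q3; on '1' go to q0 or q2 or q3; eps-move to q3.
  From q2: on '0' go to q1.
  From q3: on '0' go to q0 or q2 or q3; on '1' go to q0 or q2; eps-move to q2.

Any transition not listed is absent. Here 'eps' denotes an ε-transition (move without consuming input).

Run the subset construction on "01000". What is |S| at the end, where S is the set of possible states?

Start: ε-closure({q0}) = {q0, q2, q3}.
Read '0': q0→{q2}, q2→{q1}, q3→{q0, q2, q3}; now {q0, q1, q2, q3}.
Read '1': q0→∅, q1→{q0, q2, q3}, q2→∅, q3→{q0, q2}; now {q0, q2, q3}.
Read '0': q0→{q2}, q2→{q1}, q3→{q0, q2, q3}; now {q0, q1, q2, q3}.
Read '0': q0→{q2}, q1→{q3}, q2→{q1}, q3→{q0, q2, q3}; now {q0, q1, q2, q3}.
Read '0': q0→{q2}, q1→{q3}, q2→{q1}, q3→{q0, q2, q3}; now {q0, q1, q2, q3}.
That set has 4 states.

4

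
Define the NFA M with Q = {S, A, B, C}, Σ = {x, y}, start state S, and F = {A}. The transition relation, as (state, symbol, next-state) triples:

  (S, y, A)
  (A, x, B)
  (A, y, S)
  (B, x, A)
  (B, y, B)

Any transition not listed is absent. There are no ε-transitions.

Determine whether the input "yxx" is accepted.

Start in {S}.
Read 'y': {S} → {A}.
Read 'x': {A} → {B}.
Read 'x': {B} → {A}.
The final set {A} contains the accepting state A.

Yes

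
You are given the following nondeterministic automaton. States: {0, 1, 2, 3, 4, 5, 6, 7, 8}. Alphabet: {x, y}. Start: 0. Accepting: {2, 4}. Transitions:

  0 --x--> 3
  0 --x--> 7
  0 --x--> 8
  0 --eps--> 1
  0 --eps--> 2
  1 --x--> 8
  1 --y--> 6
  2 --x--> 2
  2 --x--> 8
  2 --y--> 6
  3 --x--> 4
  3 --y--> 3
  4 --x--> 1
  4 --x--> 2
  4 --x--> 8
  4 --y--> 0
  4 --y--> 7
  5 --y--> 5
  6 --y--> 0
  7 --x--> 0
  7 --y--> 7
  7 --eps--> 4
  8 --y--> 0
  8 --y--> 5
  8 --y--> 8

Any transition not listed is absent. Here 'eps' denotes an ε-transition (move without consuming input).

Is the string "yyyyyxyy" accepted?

No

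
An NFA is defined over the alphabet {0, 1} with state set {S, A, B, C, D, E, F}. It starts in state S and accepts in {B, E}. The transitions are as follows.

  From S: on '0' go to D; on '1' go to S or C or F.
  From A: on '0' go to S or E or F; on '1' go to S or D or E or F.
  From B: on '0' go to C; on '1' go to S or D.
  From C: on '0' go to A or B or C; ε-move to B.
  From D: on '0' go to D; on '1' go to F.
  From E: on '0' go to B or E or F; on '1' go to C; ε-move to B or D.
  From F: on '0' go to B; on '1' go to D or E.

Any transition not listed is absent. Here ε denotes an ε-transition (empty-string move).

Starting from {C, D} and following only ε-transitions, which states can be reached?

Begin with {C, D}.
ε-move C → B; add B.

{B, C, D}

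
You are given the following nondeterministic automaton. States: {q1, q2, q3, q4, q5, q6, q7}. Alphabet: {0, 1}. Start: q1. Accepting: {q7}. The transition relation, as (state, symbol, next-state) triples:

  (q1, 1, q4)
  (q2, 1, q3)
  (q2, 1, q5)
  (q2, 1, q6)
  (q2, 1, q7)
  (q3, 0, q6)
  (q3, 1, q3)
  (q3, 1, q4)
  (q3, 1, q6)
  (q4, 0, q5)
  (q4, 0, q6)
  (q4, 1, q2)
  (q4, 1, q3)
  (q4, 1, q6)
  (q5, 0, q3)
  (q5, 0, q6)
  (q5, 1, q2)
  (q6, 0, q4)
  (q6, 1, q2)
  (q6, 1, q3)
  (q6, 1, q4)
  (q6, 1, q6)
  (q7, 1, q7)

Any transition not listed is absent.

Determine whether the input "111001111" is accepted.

Yes

Start in {q1}.
Read '1': q1→{q4}; now {q4}.
Read '1': q4→{q2, q3, q6}; now {q2, q3, q6}.
Read '1': q2→{q3, q5, q6, q7}, q3→{q3, q4, q6}, q6→{q2, q3, q4, q6}; now {q2, q3, q4, q5, q6, q7}.
Read '0': q2→∅, q3→{q6}, q4→{q5, q6}, q5→{q3, q6}, q6→{q4}, q7→∅; now {q3, q4, q5, q6}.
Read '0': q3→{q6}, q4→{q5, q6}, q5→{q3, q6}, q6→{q4}; now {q3, q4, q5, q6}.
Read '1': q3→{q3, q4, q6}, q4→{q2, q3, q6}, q5→{q2}, q6→{q2, q3, q4, q6}; now {q2, q3, q4, q6}.
Read '1': q2→{q3, q5, q6, q7}, q3→{q3, q4, q6}, q4→{q2, q3, q6}, q6→{q2, q3, q4, q6}; now {q2, q3, q4, q5, q6, q7}.
Read '1': q2→{q3, q5, q6, q7}, q3→{q3, q4, q6}, q4→{q2, q3, q6}, q5→{q2}, q6→{q2, q3, q4, q6}, q7→{q7}; now {q2, q3, q4, q5, q6, q7}.
Read '1': q2→{q3, q5, q6, q7}, q3→{q3, q4, q6}, q4→{q2, q3, q6}, q5→{q2}, q6→{q2, q3, q4, q6}, q7→{q7}; now {q2, q3, q4, q5, q6, q7}.
The final set {q2, q3, q4, q5, q6, q7} contains the accepting state q7.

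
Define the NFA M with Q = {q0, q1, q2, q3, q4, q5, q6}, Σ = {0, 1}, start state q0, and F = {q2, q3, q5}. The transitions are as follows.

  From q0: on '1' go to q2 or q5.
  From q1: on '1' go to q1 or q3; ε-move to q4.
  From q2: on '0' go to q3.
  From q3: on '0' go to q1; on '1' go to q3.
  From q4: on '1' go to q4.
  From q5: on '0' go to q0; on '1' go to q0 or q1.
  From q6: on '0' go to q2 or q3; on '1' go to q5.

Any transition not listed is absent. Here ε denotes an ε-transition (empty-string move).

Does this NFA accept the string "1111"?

Start in {q0}.
Read '1': q0→{q2, q5}; now {q2, q5}.
Read '1': q2→∅, q5→{q0, q1}; union {q0, q1}; ε-closure = {q0, q1, q4}.
Read '1': q0→{q2, q5}, q1→{q1, q3}, q4→{q4}; now {q1, q2, q3, q4, q5}.
Read '1': q1→{q1, q3}, q2→∅, q3→{q3}, q4→{q4}, q5→{q0, q1}; now {q0, q1, q3, q4}.
The final set {q0, q1, q3, q4} contains the accepting state q3.

Yes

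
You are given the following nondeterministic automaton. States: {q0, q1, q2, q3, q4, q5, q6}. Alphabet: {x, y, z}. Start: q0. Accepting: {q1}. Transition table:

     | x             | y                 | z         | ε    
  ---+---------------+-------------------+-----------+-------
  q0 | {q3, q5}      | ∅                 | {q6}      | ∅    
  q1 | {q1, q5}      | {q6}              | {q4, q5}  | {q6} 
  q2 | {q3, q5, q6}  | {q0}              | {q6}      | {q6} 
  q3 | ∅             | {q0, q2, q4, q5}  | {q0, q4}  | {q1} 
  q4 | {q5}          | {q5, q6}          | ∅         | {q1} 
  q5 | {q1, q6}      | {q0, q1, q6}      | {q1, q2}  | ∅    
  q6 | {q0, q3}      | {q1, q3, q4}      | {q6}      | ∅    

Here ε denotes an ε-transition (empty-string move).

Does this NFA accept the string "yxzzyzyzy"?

No

Start in {q0}.
Read 'y': q0→∅; now ∅.
The set is empty and remains empty for the remaining 8 symbols.
The final set ∅ contains no accepting state.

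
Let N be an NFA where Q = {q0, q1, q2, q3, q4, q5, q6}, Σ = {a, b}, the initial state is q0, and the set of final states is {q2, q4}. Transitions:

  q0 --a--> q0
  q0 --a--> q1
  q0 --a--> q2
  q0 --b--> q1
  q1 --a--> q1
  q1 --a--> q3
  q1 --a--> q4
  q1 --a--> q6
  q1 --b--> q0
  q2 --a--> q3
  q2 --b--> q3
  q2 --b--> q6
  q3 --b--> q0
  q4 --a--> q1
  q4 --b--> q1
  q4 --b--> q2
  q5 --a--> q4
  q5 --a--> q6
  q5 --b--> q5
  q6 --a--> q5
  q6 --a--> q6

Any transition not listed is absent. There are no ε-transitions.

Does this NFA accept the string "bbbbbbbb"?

No

Start in {q0}.
Read 'b': {q0} → {q1}.
Read 'b': {q1} → {q0}.
Read 'b': {q0} → {q1}.
Read 'b': {q1} → {q0}.
Read 'b': {q0} → {q1}.
Read 'b': {q1} → {q0}.
Read 'b': {q0} → {q1}.
Read 'b': {q1} → {q0}.
The final set {q0} contains no accepting state.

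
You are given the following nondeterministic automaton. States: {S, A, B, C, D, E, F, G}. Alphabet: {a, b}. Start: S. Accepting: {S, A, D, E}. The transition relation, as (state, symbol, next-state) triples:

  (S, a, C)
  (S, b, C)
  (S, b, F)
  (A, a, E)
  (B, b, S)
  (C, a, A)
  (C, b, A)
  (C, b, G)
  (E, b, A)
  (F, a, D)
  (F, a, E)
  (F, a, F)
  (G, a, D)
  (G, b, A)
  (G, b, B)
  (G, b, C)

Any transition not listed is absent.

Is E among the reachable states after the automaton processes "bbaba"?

Yes

Start in {S}.
Read 'b': S→{C, F}; now {C, F}.
Read 'b': C→{A, G}, F→∅; now {A, G}.
Read 'a': A→{E}, G→{D}; now {D, E}.
Read 'b': D→∅, E→{A}; now {A}.
Read 'a': A→{E}; now {E}.
State E is in {E}.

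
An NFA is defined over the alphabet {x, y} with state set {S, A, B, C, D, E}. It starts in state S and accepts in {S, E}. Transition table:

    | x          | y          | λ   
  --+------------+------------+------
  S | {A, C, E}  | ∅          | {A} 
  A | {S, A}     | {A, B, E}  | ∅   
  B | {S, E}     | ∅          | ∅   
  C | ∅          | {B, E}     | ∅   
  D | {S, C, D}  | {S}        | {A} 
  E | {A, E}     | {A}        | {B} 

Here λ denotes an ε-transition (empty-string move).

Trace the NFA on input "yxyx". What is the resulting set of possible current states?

{S, A, B, E}

Start: ε-closure({S}) = {S, A}.
Read 'y': S→∅, A→{A, B, E}; now {A, B, E}.
Read 'x': A→{S, A}, B→{S, E}, E→{A, E}; union {S, A, E}; ε-closure = {S, A, B, E}.
Read 'y': S→∅, A→{A, B, E}, B→∅, E→{A}; now {A, B, E}.
Read 'x': A→{S, A}, B→{S, E}, E→{A, E}; union {S, A, E}; ε-closure = {S, A, B, E}.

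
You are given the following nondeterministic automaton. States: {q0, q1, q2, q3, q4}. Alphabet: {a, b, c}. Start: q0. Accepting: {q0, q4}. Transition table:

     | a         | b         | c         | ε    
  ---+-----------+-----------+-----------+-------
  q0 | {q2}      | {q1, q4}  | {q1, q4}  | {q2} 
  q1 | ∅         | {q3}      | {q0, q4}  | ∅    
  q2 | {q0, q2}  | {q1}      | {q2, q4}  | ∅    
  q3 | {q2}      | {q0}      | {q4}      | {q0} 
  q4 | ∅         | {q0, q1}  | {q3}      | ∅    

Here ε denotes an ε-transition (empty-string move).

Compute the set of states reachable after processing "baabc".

∅

Start: ε-closure({q0}) = {q0, q2}.
Read 'b': q0→{q1, q4}, q2→{q1}; now {q1, q4}.
Read 'a': q1→∅, q4→∅; now ∅.
The set is empty and remains empty for the remaining 3 symbols.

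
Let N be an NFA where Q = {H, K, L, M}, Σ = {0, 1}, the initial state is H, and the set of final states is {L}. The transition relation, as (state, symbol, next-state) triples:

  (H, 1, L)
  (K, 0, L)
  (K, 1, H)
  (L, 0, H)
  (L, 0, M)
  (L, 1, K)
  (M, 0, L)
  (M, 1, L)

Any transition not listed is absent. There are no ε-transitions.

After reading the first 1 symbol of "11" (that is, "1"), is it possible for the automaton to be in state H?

Start in {H}.
Read '1': H→{L}; now {L}.
State H is not in {L}.

No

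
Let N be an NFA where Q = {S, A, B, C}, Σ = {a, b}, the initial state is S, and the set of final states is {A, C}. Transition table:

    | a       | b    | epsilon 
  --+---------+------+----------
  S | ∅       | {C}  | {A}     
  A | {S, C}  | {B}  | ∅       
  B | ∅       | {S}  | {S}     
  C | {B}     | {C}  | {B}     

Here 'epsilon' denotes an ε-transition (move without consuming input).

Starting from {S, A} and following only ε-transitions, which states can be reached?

Begin with {S, A}.
No ε-moves leave this set, so the closure equals the set itself.

{S, A}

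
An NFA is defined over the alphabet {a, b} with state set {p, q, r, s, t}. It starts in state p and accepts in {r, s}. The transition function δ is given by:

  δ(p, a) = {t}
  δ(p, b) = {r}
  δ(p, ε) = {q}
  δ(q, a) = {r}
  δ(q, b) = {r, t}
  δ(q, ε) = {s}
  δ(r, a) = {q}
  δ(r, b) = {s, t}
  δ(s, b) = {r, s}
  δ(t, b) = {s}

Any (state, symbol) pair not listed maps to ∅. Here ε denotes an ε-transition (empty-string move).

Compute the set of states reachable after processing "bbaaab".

{r, s, t}

Start: ε-closure({p}) = {p, q, s}.
Read 'b': {p, q, s} → {r, s, t}.
Read 'b': {r, s, t} → {r, s, t}.
Read 'a': {r, s, t} → {q, s}.
Read 'a': {q, s} → {r}.
Read 'a': {r} → {q, s}.
Read 'b': {q, s} → {r, s, t}.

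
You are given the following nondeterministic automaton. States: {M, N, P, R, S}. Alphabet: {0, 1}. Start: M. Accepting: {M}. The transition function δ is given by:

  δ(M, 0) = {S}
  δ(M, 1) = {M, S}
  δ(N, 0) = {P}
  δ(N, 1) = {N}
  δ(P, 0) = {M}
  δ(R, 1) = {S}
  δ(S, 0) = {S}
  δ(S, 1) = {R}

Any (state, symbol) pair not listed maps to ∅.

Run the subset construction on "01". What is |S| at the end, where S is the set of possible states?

1

Start in {M}.
Read '0': M→{S}; now {S}.
Read '1': S→{R}; now {R}.
That set has 1 state.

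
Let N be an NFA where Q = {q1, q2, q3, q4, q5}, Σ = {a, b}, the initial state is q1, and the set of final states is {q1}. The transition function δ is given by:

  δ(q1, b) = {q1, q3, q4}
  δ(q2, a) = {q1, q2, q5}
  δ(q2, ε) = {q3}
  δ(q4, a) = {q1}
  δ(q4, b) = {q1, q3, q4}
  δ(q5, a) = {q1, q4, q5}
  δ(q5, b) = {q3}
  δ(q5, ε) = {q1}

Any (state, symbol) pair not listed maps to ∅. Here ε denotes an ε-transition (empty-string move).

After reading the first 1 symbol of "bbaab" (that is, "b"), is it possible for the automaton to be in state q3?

Start in {q1}.
Read 'b': q1→{q1, q3, q4}; now {q1, q3, q4}.
State q3 is in {q1, q3, q4}.

Yes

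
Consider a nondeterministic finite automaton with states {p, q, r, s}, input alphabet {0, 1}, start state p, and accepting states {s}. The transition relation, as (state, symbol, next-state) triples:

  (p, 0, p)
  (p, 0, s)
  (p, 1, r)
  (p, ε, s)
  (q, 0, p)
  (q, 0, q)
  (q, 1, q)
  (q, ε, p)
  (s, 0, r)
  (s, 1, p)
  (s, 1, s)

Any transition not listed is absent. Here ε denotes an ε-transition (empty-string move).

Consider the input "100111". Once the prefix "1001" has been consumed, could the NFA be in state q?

No

Start: ε-closure({p}) = {p, s}.
Read '1': {p, s} → {p, r, s}.
Read '0': {p, r, s} → {p, r, s}.
Read '0': {p, r, s} → {p, r, s}.
Read '1': {p, r, s} → {p, r, s}.
State q is not in {p, r, s}.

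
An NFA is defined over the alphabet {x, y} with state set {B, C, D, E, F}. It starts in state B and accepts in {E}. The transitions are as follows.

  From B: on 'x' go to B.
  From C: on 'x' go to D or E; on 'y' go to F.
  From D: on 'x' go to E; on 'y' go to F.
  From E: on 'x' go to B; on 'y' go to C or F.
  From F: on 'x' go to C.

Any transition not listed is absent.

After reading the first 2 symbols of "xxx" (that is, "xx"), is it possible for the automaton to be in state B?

Start in {B}.
Read 'x': B→{B}; now {B}.
Read 'x': B→{B}; now {B}.
State B is in {B}.

Yes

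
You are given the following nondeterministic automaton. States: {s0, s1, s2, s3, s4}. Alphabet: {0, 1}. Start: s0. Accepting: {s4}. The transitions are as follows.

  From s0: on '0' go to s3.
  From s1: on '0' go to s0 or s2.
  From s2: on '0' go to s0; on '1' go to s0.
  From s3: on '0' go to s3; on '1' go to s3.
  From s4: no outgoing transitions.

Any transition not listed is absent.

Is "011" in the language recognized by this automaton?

No

Start in {s0}.
Read '0': s0→{s3}; now {s3}.
Read '1': s3→{s3}; now {s3}.
Read '1': s3→{s3}; now {s3}.
The final set {s3} contains no accepting state.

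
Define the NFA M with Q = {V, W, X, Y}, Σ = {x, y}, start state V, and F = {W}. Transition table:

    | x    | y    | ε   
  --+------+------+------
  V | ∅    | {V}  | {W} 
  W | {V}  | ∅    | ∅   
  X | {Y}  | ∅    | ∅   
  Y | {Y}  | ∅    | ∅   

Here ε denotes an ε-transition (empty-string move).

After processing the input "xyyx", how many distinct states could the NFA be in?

Start: ε-closure({V}) = {V, W}.
Read 'x': V→∅, W→{V}; union {V}; ε-closure = {V, W}.
Read 'y': V→{V}, W→∅; union {V}; ε-closure = {V, W}.
Read 'y': V→{V}, W→∅; union {V}; ε-closure = {V, W}.
Read 'x': V→∅, W→{V}; union {V}; ε-closure = {V, W}.
That set has 2 states.

2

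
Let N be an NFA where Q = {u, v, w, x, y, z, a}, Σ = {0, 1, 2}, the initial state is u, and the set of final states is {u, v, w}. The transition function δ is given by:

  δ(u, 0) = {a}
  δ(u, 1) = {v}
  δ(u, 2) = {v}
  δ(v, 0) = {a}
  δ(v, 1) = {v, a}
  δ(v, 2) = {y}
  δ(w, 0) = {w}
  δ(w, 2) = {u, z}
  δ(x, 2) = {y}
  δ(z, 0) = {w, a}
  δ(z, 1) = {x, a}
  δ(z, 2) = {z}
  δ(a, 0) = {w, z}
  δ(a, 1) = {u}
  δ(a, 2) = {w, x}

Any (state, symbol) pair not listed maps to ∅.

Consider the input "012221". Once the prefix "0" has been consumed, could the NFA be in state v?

No

Start in {u}.
Read '0': u→{a}; now {a}.
State v is not in {a}.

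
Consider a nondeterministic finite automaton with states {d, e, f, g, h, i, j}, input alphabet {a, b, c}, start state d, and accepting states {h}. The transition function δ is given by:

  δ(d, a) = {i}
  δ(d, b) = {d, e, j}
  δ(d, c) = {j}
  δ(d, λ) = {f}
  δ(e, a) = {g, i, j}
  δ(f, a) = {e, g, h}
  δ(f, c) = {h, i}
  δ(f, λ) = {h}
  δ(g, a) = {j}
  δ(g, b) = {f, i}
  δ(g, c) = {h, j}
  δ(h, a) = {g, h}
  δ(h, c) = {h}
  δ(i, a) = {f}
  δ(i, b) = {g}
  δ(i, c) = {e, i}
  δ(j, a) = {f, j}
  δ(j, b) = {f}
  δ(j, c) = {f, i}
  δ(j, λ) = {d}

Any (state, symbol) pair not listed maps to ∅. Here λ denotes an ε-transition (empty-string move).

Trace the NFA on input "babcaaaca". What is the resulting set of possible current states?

{d, e, f, g, h, i, j}

Start: ε-closure({d}) = {d, f, h}.
Read 'b': d→{d, e, j}, f→∅, h→∅; union {d, e, j}; ε-closure = {d, e, f, h, j}.
Read 'a': d→{i}, e→{g, i, j}, f→{e, g, h}, h→{g, h}, j→{f, j}; union {e, f, g, h, i, j}; ε-closure = {d, e, f, g, h, i, j}.
Read 'b': d→{d, e, j}, e→∅, f→∅, g→{f, i}, h→∅, i→{g}, j→{f}; union {d, e, f, g, i, j}; ε-closure = {d, e, f, g, h, i, j}.
Read 'c': d→{j}, e→∅, f→{h, i}, g→{h, j}, h→{h}, i→{e, i}, j→{f, i}; union {e, f, h, i, j}; ε-closure = {d, e, f, h, i, j}.
Read 'a': d→{i}, e→{g, i, j}, f→{e, g, h}, h→{g, h}, i→{f}, j→{f, j}; union {e, f, g, h, i, j}; ε-closure = {d, e, f, g, h, i, j}.
Read 'a': d→{i}, e→{g, i, j}, f→{e, g, h}, g→{j}, h→{g, h}, i→{f}, j→{f, j}; union {e, f, g, h, i, j}; ε-closure = {d, e, f, g, h, i, j}.
Read 'a': d→{i}, e→{g, i, j}, f→{e, g, h}, g→{j}, h→{g, h}, i→{f}, j→{f, j}; union {e, f, g, h, i, j}; ε-closure = {d, e, f, g, h, i, j}.
Read 'c': d→{j}, e→∅, f→{h, i}, g→{h, j}, h→{h}, i→{e, i}, j→{f, i}; union {e, f, h, i, j}; ε-closure = {d, e, f, h, i, j}.
Read 'a': d→{i}, e→{g, i, j}, f→{e, g, h}, h→{g, h}, i→{f}, j→{f, j}; union {e, f, g, h, i, j}; ε-closure = {d, e, f, g, h, i, j}.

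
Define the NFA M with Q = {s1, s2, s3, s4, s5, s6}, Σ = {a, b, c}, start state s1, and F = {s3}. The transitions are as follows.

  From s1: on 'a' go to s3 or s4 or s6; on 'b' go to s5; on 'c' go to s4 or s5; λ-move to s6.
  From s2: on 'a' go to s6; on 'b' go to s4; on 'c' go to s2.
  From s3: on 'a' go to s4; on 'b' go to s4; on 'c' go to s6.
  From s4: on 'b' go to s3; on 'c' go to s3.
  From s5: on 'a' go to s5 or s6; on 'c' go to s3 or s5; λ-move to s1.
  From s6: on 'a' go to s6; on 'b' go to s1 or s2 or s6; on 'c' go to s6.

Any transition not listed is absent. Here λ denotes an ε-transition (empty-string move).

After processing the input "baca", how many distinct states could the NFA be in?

Start: ε-closure({s1}) = {s1, s6}.
Read 'b': {s1, s6} → {s1, s2, s5, s6}.
Read 'a': {s1, s2, s5, s6} → {s1, s3, s4, s5, s6}.
Read 'c': {s1, s3, s4, s5, s6} → {s1, s3, s4, s5, s6}.
Read 'a': {s1, s3, s4, s5, s6} → {s1, s3, s4, s5, s6}.
That set has 5 states.

5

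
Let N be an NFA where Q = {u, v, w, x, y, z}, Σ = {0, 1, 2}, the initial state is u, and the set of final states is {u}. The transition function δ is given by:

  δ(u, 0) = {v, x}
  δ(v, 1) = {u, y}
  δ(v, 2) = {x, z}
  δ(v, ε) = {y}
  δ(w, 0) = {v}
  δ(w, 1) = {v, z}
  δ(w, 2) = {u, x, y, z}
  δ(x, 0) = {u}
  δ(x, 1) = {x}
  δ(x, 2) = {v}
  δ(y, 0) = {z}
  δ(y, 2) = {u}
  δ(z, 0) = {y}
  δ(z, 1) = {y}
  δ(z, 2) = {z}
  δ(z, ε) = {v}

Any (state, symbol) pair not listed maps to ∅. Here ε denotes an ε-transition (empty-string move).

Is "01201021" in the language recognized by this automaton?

Yes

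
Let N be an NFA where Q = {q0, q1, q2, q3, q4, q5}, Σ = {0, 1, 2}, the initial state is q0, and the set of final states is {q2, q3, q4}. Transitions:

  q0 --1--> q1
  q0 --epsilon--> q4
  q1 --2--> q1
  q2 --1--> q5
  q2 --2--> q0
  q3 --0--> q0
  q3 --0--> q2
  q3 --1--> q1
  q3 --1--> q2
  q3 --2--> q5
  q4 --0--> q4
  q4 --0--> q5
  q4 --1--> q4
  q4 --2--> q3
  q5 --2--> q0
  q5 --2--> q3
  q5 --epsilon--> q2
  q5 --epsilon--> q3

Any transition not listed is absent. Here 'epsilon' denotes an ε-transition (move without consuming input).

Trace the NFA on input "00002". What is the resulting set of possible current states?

{q0, q2, q3, q4, q5}

Start: ε-closure({q0}) = {q0, q4}.
Read '0': {q0, q4} → {q2, q3, q4, q5}.
Read '0': {q2, q3, q4, q5} → {q0, q2, q3, q4, q5}.
Read '0': {q0, q2, q3, q4, q5} → {q0, q2, q3, q4, q5}.
Read '0': {q0, q2, q3, q4, q5} → {q0, q2, q3, q4, q5}.
Read '2': {q0, q2, q3, q4, q5} → {q0, q2, q3, q4, q5}.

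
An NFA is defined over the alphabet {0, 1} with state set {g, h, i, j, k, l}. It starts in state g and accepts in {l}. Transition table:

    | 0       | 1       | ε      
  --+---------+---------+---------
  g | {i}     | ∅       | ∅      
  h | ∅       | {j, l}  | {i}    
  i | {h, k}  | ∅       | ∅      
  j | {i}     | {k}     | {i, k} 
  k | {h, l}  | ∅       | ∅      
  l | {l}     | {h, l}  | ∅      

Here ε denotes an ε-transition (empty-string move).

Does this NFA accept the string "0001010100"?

Start in {g}.
Read '0': {g} → {i}.
Read '0': {i} → {h, i, k}.
Read '0': {h, i, k} → {h, i, k, l}.
Read '1': {h, i, k, l} → {h, i, j, k, l}.
Read '0': {h, i, j, k, l} → {h, i, k, l}.
Read '1': {h, i, k, l} → {h, i, j, k, l}.
Read '0': {h, i, j, k, l} → {h, i, k, l}.
Read '1': {h, i, k, l} → {h, i, j, k, l}.
Read '0': {h, i, j, k, l} → {h, i, k, l}.
Read '0': {h, i, k, l} → {h, i, k, l}.
The final set {h, i, k, l} contains the accepting state l.

Yes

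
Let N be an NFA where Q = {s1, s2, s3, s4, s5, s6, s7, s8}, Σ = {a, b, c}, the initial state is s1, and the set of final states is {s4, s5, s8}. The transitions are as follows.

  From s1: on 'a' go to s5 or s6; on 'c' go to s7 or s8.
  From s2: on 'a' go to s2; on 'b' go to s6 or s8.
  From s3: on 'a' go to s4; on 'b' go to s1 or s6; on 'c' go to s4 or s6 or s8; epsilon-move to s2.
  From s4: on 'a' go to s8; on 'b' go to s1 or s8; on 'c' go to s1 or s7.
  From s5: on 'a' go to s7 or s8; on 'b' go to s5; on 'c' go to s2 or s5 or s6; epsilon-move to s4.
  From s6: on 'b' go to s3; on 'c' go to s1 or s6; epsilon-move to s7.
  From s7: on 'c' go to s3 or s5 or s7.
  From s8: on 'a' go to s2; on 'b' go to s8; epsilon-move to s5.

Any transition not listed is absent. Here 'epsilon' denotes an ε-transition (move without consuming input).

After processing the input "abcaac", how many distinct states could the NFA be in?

Start in {s1}.
Read 'a': s1→{s5, s6}; union {s5, s6}; ε-closure = {s4, s5, s6, s7}.
Read 'b': s4→{s1, s8}, s5→{s5}, s6→{s3}, s7→∅; union {s1, s3, s5, s8}; ε-closure = {s1, s2, s3, s4, s5, s8}.
Read 'c': s1→{s7, s8}, s2→∅, s3→{s4, s6, s8}, s4→{s1, s7}, s5→{s2, s5, s6}, s8→∅; now {s1, s2, s4, s5, s6, s7, s8}.
Read 'a': s1→{s5, s6}, s2→{s2}, s4→{s8}, s5→{s7, s8}, s6→∅, s7→∅, s8→{s2}; union {s2, s5, s6, s7, s8}; ε-closure = {s2, s4, s5, s6, s7, s8}.
Read 'a': s2→{s2}, s4→{s8}, s5→{s7, s8}, s6→∅, s7→∅, s8→{s2}; union {s2, s7, s8}; ε-closure = {s2, s4, s5, s7, s8}.
Read 'c': s2→∅, s4→{s1, s7}, s5→{s2, s5, s6}, s7→{s3, s5, s7}, s8→∅; union {s1, s2, s3, s5, s6, s7}; ε-closure = {s1, s2, s3, s4, s5, s6, s7}.
That set has 7 states.

7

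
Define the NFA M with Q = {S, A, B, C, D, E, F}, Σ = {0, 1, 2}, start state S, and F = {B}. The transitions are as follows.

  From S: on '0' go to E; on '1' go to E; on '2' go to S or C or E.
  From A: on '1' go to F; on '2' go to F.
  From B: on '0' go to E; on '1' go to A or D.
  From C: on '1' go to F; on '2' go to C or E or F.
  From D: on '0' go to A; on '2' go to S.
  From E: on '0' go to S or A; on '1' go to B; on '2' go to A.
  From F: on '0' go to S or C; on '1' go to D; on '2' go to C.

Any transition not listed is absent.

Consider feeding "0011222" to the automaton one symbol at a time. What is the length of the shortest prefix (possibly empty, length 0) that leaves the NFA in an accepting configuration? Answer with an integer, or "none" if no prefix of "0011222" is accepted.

4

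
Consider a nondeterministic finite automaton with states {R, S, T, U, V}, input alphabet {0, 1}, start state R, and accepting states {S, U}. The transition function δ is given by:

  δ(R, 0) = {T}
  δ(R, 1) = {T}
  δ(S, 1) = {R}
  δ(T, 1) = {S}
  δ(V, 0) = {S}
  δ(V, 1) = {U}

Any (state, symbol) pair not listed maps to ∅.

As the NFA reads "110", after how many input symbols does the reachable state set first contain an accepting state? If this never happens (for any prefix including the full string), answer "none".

Start in {R}.
Read '1': R→{T}; now {T}.
Read '1': T→{S}; now {S}.
None of the earlier sets intersect F, but {S} does.

2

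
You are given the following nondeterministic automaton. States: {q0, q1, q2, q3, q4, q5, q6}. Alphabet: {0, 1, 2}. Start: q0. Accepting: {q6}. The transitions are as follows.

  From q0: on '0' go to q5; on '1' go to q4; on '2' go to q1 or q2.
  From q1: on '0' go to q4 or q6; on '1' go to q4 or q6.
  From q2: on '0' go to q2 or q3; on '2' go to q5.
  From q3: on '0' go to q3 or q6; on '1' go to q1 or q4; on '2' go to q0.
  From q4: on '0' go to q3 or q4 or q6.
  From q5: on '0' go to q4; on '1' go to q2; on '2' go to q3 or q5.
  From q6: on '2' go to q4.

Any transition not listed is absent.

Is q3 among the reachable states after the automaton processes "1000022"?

No

Start in {q0}.
Read '1': {q0} → {q4}.
Read '0': {q4} → {q3, q4, q6}.
Read '0': {q3, q4, q6} → {q3, q4, q6}.
Read '0': {q3, q4, q6} → {q3, q4, q6}.
Read '0': {q3, q4, q6} → {q3, q4, q6}.
Read '2': {q3, q4, q6} → {q0, q4}.
Read '2': {q0, q4} → {q1, q2}.
State q3 is not in {q1, q2}.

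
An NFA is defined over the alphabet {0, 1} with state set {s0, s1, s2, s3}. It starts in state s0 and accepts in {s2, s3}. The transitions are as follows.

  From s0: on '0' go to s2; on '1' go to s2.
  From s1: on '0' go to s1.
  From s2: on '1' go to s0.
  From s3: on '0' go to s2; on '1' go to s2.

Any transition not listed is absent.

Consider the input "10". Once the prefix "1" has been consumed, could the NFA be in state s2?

Start in {s0}.
Read '1': s0→{s2}; now {s2}.
State s2 is in {s2}.

Yes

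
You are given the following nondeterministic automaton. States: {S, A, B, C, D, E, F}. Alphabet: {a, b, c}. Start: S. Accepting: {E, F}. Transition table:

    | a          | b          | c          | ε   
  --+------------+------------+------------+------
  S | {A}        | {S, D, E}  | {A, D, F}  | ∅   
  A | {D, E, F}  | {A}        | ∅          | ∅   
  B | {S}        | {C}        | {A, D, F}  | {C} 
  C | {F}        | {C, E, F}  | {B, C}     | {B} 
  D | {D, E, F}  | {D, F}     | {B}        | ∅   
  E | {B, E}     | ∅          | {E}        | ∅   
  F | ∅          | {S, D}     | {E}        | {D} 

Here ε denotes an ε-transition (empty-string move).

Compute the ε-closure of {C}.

Begin with {C}.
ε-move C → B; add B.

{B, C}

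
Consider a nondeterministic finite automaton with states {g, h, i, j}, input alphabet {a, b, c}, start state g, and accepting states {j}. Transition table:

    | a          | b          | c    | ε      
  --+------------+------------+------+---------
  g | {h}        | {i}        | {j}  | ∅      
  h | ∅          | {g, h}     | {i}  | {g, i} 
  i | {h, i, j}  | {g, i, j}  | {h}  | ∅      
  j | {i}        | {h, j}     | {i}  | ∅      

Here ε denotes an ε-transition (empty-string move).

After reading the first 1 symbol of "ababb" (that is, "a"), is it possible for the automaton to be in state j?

No

Start in {g}.
Read 'a': {g} → {g, h, i}.
State j is not in {g, h, i}.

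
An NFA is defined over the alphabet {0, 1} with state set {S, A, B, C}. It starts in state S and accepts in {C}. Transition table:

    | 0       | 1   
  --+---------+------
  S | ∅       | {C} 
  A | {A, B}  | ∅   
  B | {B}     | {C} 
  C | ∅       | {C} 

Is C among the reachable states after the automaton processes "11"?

Yes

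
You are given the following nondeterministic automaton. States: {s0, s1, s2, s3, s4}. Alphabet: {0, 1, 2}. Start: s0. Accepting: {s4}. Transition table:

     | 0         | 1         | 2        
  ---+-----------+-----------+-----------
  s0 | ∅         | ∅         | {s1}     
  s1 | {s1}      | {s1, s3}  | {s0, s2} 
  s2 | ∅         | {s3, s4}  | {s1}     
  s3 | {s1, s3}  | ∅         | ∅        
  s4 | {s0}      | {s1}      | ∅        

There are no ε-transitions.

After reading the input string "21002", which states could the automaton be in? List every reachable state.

Start in {s0}.
Read '2': {s0} → {s1}.
Read '1': {s1} → {s1, s3}.
Read '0': {s1, s3} → {s1, s3}.
Read '0': {s1, s3} → {s1, s3}.
Read '2': {s1, s3} → {s0, s2}.

{s0, s2}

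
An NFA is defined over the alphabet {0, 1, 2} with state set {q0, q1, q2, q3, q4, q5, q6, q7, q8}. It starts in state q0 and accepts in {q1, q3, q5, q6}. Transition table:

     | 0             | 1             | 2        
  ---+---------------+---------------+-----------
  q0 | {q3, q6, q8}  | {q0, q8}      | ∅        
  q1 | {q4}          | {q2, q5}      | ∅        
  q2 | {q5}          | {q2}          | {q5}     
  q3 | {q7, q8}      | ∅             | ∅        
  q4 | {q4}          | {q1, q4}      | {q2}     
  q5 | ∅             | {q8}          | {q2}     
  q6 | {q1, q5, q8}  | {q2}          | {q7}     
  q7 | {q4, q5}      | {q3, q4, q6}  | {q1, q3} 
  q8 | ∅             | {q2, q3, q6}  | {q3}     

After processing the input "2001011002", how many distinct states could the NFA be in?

0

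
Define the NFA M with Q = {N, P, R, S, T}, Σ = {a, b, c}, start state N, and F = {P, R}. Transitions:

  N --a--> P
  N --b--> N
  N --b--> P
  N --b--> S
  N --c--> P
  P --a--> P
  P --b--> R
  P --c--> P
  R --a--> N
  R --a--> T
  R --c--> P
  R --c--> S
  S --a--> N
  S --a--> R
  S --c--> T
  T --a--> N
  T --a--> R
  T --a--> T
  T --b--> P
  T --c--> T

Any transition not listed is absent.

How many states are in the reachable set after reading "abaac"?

3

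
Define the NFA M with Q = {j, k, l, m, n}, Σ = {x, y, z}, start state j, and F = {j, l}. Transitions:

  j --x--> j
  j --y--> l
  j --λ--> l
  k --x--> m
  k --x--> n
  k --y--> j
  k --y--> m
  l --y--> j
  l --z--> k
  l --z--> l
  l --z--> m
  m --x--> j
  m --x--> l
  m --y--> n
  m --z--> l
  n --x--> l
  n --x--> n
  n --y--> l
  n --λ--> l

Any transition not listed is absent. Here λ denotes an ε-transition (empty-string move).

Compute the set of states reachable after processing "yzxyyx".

{j, l}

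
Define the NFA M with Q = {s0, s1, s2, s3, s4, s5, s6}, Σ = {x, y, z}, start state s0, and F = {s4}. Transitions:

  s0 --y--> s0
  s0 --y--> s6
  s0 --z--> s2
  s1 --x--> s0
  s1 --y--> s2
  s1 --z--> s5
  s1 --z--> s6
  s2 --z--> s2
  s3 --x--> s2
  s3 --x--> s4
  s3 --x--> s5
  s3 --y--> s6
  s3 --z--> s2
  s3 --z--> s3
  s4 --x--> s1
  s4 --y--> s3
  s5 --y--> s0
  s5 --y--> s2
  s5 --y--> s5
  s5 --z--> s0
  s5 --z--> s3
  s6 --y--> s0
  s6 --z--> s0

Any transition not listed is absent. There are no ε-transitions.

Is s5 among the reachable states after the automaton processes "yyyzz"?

No

Start in {s0}.
Read 'y': s0→{s0, s6}; now {s0, s6}.
Read 'y': s0→{s0, s6}, s6→{s0}; now {s0, s6}.
Read 'y': s0→{s0, s6}, s6→{s0}; now {s0, s6}.
Read 'z': s0→{s2}, s6→{s0}; now {s0, s2}.
Read 'z': s0→{s2}, s2→{s2}; now {s2}.
State s5 is not in {s2}.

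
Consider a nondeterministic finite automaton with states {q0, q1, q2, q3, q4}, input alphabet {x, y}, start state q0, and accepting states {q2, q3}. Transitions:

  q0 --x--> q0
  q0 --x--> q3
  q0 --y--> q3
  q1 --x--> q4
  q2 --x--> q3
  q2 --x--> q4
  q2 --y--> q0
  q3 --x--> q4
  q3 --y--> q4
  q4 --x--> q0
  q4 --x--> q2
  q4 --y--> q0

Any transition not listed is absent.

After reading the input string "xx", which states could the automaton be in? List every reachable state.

Start in {q0}.
Read 'x': q0→{q0, q3}; now {q0, q3}.
Read 'x': q0→{q0, q3}, q3→{q4}; now {q0, q3, q4}.

{q0, q3, q4}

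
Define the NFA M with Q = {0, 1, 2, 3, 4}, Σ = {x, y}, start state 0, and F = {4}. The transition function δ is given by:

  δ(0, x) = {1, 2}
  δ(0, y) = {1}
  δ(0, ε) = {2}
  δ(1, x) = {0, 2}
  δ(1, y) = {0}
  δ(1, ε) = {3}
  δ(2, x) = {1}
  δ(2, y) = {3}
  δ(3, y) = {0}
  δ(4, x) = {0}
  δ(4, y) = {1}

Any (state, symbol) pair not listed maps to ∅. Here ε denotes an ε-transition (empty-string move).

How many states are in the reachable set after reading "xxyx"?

Start: ε-closure({0}) = {0, 2}.
Read 'x': {0, 2} → {1, 2, 3}.
Read 'x': {1, 2, 3} → {0, 1, 2, 3}.
Read 'y': {0, 1, 2, 3} → {0, 1, 2, 3}.
Read 'x': {0, 1, 2, 3} → {0, 1, 2, 3}.
That set has 4 states.

4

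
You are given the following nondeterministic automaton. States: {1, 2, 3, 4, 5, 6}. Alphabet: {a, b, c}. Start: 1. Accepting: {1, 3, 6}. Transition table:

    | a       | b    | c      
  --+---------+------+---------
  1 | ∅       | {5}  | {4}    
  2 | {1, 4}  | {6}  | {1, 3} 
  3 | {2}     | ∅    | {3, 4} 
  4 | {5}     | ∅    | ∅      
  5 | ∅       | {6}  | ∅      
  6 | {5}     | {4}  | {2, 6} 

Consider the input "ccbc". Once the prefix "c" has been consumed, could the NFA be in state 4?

Yes

Start in {1}.
Read 'c': 1→{4}; now {4}.
State 4 is in {4}.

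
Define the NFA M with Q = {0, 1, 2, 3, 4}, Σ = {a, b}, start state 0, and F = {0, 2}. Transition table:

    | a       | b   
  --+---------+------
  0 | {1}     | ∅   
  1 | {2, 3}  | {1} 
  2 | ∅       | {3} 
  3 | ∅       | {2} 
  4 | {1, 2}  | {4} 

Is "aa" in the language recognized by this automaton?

Yes

Start in {0}.
Read 'a': {0} → {1}.
Read 'a': {1} → {2, 3}.
The final set {2, 3} contains the accepting state 2.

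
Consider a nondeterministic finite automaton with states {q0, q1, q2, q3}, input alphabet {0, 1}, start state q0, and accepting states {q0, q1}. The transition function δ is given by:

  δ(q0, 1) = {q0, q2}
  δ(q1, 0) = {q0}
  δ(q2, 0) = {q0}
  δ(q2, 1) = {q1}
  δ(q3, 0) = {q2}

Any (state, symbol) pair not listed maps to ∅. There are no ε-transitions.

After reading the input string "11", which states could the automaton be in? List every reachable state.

Start in {q0}.
Read '1': q0→{q0, q2}; now {q0, q2}.
Read '1': q0→{q0, q2}, q2→{q1}; now {q0, q1, q2}.

{q0, q1, q2}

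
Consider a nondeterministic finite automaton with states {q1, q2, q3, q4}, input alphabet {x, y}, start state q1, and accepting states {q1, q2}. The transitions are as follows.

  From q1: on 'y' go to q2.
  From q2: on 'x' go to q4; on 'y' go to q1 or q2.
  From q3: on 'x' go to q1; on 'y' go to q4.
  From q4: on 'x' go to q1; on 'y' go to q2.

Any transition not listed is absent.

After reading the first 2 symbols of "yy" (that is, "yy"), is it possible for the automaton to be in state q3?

No

Start in {q1}.
Read 'y': q1→{q2}; now {q2}.
Read 'y': q2→{q1, q2}; now {q1, q2}.
State q3 is not in {q1, q2}.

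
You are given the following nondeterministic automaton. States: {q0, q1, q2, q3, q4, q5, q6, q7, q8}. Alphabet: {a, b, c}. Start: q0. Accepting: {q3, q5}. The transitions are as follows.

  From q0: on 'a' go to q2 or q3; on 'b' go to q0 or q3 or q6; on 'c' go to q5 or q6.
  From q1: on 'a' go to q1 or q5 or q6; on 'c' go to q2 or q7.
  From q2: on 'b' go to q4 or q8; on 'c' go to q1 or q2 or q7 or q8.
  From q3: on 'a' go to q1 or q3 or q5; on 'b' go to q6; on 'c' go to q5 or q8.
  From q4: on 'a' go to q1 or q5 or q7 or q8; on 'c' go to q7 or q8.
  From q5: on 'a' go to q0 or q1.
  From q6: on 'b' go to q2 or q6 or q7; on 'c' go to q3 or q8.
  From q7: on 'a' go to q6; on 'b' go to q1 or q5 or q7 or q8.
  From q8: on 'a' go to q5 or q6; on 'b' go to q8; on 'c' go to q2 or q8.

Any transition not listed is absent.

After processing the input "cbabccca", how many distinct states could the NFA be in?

Start in {q0}.
Read 'c': q0→{q5, q6}; now {q5, q6}.
Read 'b': q5→∅, q6→{q2, q6, q7}; now {q2, q6, q7}.
Read 'a': q2→∅, q6→∅, q7→{q6}; now {q6}.
Read 'b': q6→{q2, q6, q7}; now {q2, q6, q7}.
Read 'c': q2→{q1, q2, q7, q8}, q6→{q3, q8}, q7→∅; now {q1, q2, q3, q7, q8}.
Read 'c': q1→{q2, q7}, q2→{q1, q2, q7, q8}, q3→{q5, q8}, q7→∅, q8→{q2, q8}; now {q1, q2, q5, q7, q8}.
Read 'c': q1→{q2, q7}, q2→{q1, q2, q7, q8}, q5→∅, q7→∅, q8→{q2, q8}; now {q1, q2, q7, q8}.
Read 'a': q1→{q1, q5, q6}, q2→∅, q7→{q6}, q8→{q5, q6}; now {q1, q5, q6}.
That set has 3 states.

3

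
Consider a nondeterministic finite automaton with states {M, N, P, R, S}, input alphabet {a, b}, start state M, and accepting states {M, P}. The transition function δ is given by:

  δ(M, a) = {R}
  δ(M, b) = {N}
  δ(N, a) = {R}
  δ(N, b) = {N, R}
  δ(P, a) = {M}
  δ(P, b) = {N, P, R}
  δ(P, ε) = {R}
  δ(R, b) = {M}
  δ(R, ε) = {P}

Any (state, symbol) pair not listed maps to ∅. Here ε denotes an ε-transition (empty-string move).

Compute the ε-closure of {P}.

{P, R}

Begin with {P}.
ε-move P → R; add R.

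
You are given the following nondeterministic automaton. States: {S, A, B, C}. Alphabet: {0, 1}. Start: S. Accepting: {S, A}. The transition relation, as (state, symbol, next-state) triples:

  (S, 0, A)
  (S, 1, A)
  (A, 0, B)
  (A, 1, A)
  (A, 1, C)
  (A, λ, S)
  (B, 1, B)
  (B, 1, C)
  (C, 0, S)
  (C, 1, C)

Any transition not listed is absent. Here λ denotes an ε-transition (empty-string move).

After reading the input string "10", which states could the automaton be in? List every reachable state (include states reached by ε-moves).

{S, A, B}

Start in {S}.
Read '1': {S} → {S, A}.
Read '0': {S, A} → {S, A, B}.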